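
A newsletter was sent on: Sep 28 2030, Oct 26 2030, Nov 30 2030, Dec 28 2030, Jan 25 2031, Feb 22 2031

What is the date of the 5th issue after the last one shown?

All Saturdays; the gaps (28, 35, 28, 28, 28) vary with month length.
This is the last Saturday of each month.
Last Saturday of March 2031: Mar 29 2031.
Last Saturday of April 2031: Apr 26 2031.
May 2031 ends with Saturday May 31 2031.
June 2031 ends with Saturday Jun 28 2031.
July 2031 ends with Saturday Jul 26 2031.

Jul 26 2031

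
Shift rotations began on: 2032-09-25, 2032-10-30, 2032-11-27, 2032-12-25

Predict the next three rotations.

2033-01-29, 2033-02-26, 2033-03-26

These are Saturdays with 35, 28, 28-day gaps.
Each is the final Saturday of its month — 2032-10-30 is past the 28th, so '4th Saturday' doesn't fit.
Last Saturday of January 2033: 2033-01-29.
Last Saturday of February 2033: 2033-02-26.
March 2033 ends with Saturday 2033-03-26.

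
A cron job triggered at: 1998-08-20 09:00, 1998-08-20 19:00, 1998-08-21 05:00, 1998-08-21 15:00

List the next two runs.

1998-08-22 01:00, 1998-08-22 11:00

The interval is a steady 10 hours (10, 10, 10).
1998-08-21 15:00 + 10 h = 1998-08-22 01:00.
1998-08-22 01:00 + 10 h = 1998-08-22 11:00.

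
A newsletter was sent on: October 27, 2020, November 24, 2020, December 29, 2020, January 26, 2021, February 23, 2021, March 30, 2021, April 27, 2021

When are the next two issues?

May 25, 2021; June 29, 2021

These are Tuesdays with 28, 35, 28, 28, 35, 28-day gaps.
Each is the final Tuesday of its month — December 29, 2020 is past the 28th, so '4th Tuesday' doesn't fit.
May 2021 ends with Tuesday May 25, 2021.
Last Tuesday of June 2021: June 29, 2021.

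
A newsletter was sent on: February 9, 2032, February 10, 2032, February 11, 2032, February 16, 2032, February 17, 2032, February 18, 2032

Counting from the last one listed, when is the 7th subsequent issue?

The gap pattern 1, 1, 5, 1, 1 repeats every 3 events.
These are the Mondays, Tuesdays and Wednesdays of each week.
The following Monday is February 23, 2032.
The following Tuesday is February 24, 2032.
Next Wednesday: February 25, 2032.
Next Monday: March 1, 2032.
The following Tuesday is March 2, 2032.
The following Wednesday is March 3, 2032.
Next Monday: March 8, 2032.

March 8, 2032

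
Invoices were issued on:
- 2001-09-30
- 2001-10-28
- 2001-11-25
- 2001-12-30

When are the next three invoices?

All Sundays; the gaps (28, 28, 35) vary with month length.
This is the last Sunday of each month.
January 2002 ends with Sunday 2002-01-27.
February 2002 ends with Sunday 2002-02-24.
Last Sunday of March 2002: 2002-03-31.

2002-01-27, 2002-02-24, 2002-03-31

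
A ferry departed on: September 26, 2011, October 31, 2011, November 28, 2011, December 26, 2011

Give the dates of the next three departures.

Every date is a Monday; gaps 35, 28, 28 days.
Each is the last Monday of its month (at least one falls on the 29th or later, ruling out '4th Monday').
January 2012 ends with Monday January 30, 2012.
Last Monday of February 2012: February 27, 2012.
Last Monday of March 2012: March 26, 2012.

January 30, 2012; February 27, 2012; March 26, 2012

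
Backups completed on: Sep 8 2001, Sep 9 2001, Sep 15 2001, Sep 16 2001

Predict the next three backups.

Sep 22 2001, Sep 23 2001, Sep 29 2001

Every event lands on a Saturday or Sunday (gaps cycle 1, 6, 1).
So the schedule is: every Saturday and Sunday.
Next Saturday: Sep 22 2001.
Next Sunday: Sep 23 2001.
Next Saturday: Sep 29 2001.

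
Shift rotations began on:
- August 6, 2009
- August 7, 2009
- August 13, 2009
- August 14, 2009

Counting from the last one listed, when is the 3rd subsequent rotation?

August 27, 2009

Every event lands on a Thursday or Friday (gaps cycle 1, 6, 1).
So the schedule is: every Thursday and Friday.
The following Thursday is August 20, 2009.
The following Friday is August 21, 2009.
The following Thursday is August 27, 2009.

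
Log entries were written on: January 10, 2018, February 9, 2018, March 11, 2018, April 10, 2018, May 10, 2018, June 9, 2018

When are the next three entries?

July 9, 2018; August 8, 2018; September 7, 2018

Every event comes 30 days after the last (30, 30, 30, 30, 30).
June 9, 2018 + 30 days = July 9, 2018.
July 9, 2018 + 30 days = August 8, 2018.
August 8, 2018 + 30 days = September 7, 2018.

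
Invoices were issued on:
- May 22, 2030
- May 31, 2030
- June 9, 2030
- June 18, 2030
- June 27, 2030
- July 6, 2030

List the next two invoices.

July 15, 2030; July 24, 2030

Gaps between consecutive events: 9, 9, 9, 9, 9 days — a constant 9-day interval.
July 6, 2030 + 9 days = July 15, 2030.
July 15, 2030 + 9 days = July 24, 2030.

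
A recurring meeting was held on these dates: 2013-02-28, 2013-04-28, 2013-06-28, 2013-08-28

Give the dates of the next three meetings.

2013-10-28, 2013-12-28, 2014-02-28

The day-of-month is always 28 (59, 61, 61 days between events).
So this recurs on the 28th of every 2 months.
October 2013: 2013-10-28.
December 2013: 2013-12-28.
Next: February 2014 → 2014-02-28.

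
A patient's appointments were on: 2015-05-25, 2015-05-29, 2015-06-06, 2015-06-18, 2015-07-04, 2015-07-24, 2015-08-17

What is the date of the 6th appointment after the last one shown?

The spacing grows by 4 each time: 4, 8, 12, 16, 20, 24 days.
Next gap: 28 days. 2015-08-17 + 28 days = 2015-09-14.
Next gap: 32 days. 2015-09-14 + 32 days = 2015-10-16.
Next gap: 36 days. 2015-10-16 + 36 days = 2015-11-21.
Next gap: 40 days. 2015-11-21 + 40 days = 2015-12-31.
Next gap: 44 days. 2015-12-31 + 44 days = 2016-02-13.
Next gap: 48 days. 2016-02-13 + 48 days = 2016-04-01.

2016-04-01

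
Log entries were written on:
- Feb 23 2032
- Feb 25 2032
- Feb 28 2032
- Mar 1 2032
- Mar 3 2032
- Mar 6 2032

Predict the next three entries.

Every event lands on a Monday or Wednesday or Saturday (gaps cycle 2, 3, 2, 2, 3).
So the schedule is: every Monday, Wednesday and Saturday.
Next Monday: Mar 8 2032.
The following Wednesday is Mar 10 2032.
Next Saturday: Mar 13 2032.

Mar 8 2032, Mar 10 2032, Mar 13 2032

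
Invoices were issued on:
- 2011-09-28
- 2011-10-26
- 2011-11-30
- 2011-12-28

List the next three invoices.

All Wednesdays; the gaps (28, 35, 28) vary with month length.
This is the last Wednesday of each month.
Last Wednesday of January 2012: 2012-01-25.
Last Wednesday of February 2012: 2012-02-29.
Last Wednesday of March 2012: 2012-03-28.

2012-01-25, 2012-02-29, 2012-03-28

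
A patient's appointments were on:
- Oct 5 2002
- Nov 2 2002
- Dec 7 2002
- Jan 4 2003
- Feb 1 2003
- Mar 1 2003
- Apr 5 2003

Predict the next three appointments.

These are Saturdays at 28- or 35-day spacing (28, 35, 28, 28, 28, 35).
The pattern: 1st Saturday of the month.
1st Saturday of May 2003: May 3 2003.
1st Saturday of June 2003: Jun 7 2003.
July 2003 — 1st Saturday is Jul 5 2003.

May 3 2003, Jun 7 2003, Jul 5 2003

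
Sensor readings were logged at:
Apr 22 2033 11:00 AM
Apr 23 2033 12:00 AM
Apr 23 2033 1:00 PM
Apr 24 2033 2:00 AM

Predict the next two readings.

Spacing: 13, 13, 13 h — constant 13 h.
Apr 24 2033 2:00 AM + 13 h = Apr 24 2033 3:00 PM.
Apr 24 2033 3:00 PM + 13 h = Apr 25 2033 4:00 AM.

Apr 24 2033 3:00 PM, Apr 25 2033 4:00 AM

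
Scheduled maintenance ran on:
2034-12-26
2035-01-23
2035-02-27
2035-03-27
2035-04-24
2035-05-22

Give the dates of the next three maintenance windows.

2035-06-26, 2035-07-24, 2035-08-28

All dates are Tuesdays, 28, 35, 28, 28, 28 days apart.
Specifically, the 4th Tuesday of each month.
4th Tuesday of June 2035: 2035-06-26.
July 2035 — 4th Tuesday is 2035-07-24.
August 2035 — 4th Tuesday is 2035-08-28.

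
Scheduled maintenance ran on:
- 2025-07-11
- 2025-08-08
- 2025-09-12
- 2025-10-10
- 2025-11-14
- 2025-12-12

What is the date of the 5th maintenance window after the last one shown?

2026-05-08

Gaps: 28, 35, 28, 35, 28 days — a mix of 28 and 35. Every date is a Friday.
Each is the 2nd Friday of its month.
January 2026 — 2nd Friday is 2026-01-09.
2nd Friday of February 2026: 2026-02-13.
2nd Friday of March 2026: 2026-03-13.
April 2026 — 2nd Friday is 2026-04-10.
2nd Friday of May 2026: 2026-05-08.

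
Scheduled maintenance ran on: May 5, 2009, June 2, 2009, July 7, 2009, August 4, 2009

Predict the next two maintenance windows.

These are Tuesdays at 28- or 35-day spacing (28, 35, 28).
The pattern: 1st Tuesday of the month.
1st Tuesday of September 2009: September 1, 2009.
1st Tuesday of October 2009: October 6, 2009.

September 1, 2009; October 6, 2009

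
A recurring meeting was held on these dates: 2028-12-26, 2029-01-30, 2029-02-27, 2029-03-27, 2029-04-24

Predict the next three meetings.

Every date is a Tuesday; gaps 35, 28, 28, 28 days.
Each is the last Tuesday of its month (at least one falls on the 29th or later, ruling out '4th Tuesday').
Last Tuesday of May 2029: 2029-05-29.
Last Tuesday of June 2029: 2029-06-26.
Last Tuesday of July 2029: 2029-07-31.

2029-05-29, 2029-06-26, 2029-07-31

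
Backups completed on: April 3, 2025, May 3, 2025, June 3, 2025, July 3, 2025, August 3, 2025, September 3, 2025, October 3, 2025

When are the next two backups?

November 3, 2025; December 3, 2025

Each date is the 3rd; the gaps (30, 31, 30, 31, 31, 30) track the month lengths.
The rule is the 3rd of each month.
Next: November 2025 → November 3, 2025.
Next: December 2025 → December 3, 2025.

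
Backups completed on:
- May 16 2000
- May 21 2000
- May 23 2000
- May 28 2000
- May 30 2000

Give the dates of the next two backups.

Gaps: 5, 2, 5, 2 days — not constant, but cyclic with period 2.
The events fall on every Tuesday and Sunday.
Next Sunday: Jun 4 2000.
Next Tuesday: Jun 6 2000.

Jun 4 2000, Jun 6 2000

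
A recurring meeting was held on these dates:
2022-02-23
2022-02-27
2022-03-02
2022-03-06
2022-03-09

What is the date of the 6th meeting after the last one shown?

The gap pattern 4, 3, 4, 3 repeats every 2 events.
These are the Wednesdays and Sundays of each week.
The following Sunday is 2022-03-13.
The following Wednesday is 2022-03-16.
The following Sunday is 2022-03-20.
The following Wednesday is 2022-03-23.
Next Sunday: 2022-03-27.
Next Wednesday: 2022-03-30.

2022-03-30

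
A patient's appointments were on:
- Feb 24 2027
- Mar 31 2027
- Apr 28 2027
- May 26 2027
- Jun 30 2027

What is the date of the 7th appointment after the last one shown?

Jan 26 2028

All Wednesdays; the gaps (35, 28, 28, 35) vary with month length.
This is the last Wednesday of each month.
Last Wednesday of July 2027: Jul 28 2027.
Last Wednesday of August 2027: Aug 25 2027.
September 2027 ends with Wednesday Sep 29 2027.
Last Wednesday of October 2027: Oct 27 2027.
Last Wednesday of November 2027: Nov 24 2027.
December 2027 ends with Wednesday Dec 29 2027.
Last Wednesday of January 2028: Jan 26 2028.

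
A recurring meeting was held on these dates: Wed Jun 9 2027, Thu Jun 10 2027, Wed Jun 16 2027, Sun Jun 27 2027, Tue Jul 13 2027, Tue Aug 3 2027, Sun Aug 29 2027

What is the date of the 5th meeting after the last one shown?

Intervals are 1, 6, 11, 16, 21, 26 days — an arithmetic progression with common difference 5.
Next gap: 31 days. Sun Aug 29 2027 + 31 days = Wed Sep 29 2027.
Next gap: 36 days. Wed Sep 29 2027 + 36 days = Thu Nov 4 2027.
Next gap: 41 days. Thu Nov 4 2027 + 41 days = Wed Dec 15 2027.
Next gap: 46 days. Wed Dec 15 2027 + 46 days = Sun Jan 30 2028.
Next gap: 51 days. Sun Jan 30 2028 + 51 days = Tue Mar 21 2028.

Tue Mar 21 2028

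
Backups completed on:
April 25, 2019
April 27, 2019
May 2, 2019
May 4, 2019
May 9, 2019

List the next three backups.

The gap pattern 2, 5, 2, 5 repeats every 2 events.
These are the Thursdays and Saturdays of each week.
Next Saturday: May 11, 2019.
Next Thursday: May 16, 2019.
Next Saturday: May 18, 2019.

May 11, 2019; May 16, 2019; May 18, 2019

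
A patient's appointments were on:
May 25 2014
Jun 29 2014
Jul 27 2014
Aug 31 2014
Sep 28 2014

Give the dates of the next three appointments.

Every date is a Sunday; gaps 35, 28, 35, 28 days.
Each is the last Sunday of its month (at least one falls on the 29th or later, ruling out '4th Sunday').
October 2014 ends with Sunday Oct 26 2014.
Last Sunday of November 2014: Nov 30 2014.
December 2014 ends with Sunday Dec 28 2014.

Oct 26 2014, Nov 30 2014, Dec 28 2014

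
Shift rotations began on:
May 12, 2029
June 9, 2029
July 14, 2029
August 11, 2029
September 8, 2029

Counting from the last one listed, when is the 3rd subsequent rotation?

Gaps: 28, 35, 28, 28 days — a mix of 28 and 35. Every date is a Saturday.
Each is the 2nd Saturday of its month.
October 2029 — 2nd Saturday is October 13, 2029.
2nd Saturday of November 2029: November 10, 2029.
2nd Saturday of December 2029: December 8, 2029.

December 8, 2029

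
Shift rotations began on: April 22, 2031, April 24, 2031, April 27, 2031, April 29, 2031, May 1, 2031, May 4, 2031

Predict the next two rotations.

The gap pattern 2, 3, 2, 2, 3 repeats every 3 events.
These are the Tuesdays, Thursdays and Sundays of each week.
Next Tuesday: May 6, 2031.
Next Thursday: May 8, 2031.

May 6, 2031; May 8, 2031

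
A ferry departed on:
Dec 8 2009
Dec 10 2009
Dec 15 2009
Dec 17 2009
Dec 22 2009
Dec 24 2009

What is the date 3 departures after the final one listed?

Jan 5 2010

Every event lands on a Tuesday or Thursday (gaps cycle 2, 5, 2, 5, 2).
So the schedule is: every Tuesday and Thursday.
The following Tuesday is Dec 29 2009.
The following Thursday is Dec 31 2009.
The following Tuesday is Jan 5 2010.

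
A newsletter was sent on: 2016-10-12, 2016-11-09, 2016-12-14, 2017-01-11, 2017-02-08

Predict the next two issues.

2017-03-08, 2017-04-12

All dates are Wednesdays, 28, 35, 28, 28 days apart.
Specifically, the 2nd Wednesday of each month.
2nd Wednesday of March 2017: 2017-03-08.
2nd Wednesday of April 2017: 2017-04-12.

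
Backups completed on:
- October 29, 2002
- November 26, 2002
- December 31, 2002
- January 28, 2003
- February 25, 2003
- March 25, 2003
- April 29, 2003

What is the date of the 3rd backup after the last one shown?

July 29, 2003

These are Tuesdays with 28, 35, 28, 28, 28, 35-day gaps.
Each is the final Tuesday of its month — October 29, 2002 is past the 28th, so '4th Tuesday' doesn't fit.
May 2003 ends with Tuesday May 27, 2003.
June 2003 ends with Tuesday June 24, 2003.
Last Tuesday of July 2003: July 29, 2003.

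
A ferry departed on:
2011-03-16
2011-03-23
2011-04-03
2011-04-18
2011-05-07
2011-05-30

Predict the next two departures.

Gaps: 7, 11, 15, 19, 23 days — each gap is 4 larger than the previous one.
Next gap: 27 days. 2011-05-30 + 27 days = 2011-06-26.
Next gap: 31 days. 2011-06-26 + 31 days = 2011-07-27.

2011-06-26, 2011-07-27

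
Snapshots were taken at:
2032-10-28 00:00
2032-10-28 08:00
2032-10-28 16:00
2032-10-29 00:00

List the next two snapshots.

The interval is a steady 8 hours (8, 8, 8).
2032-10-29 00:00 + 8 h = 2032-10-29 08:00.
2032-10-29 08:00 + 8 h = 2032-10-29 16:00.

2032-10-29 08:00, 2032-10-29 16:00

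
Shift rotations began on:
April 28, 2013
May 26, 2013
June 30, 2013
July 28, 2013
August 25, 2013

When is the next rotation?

Every date is a Sunday; gaps 28, 35, 28, 28 days.
Each is the last Sunday of its month (at least one falls on the 29th or later, ruling out '4th Sunday').
Last Sunday of September 2013: September 29, 2013.

September 29, 2013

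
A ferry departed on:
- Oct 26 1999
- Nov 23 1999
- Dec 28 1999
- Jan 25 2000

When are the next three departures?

Gaps: 28, 35, 28 days — a mix of 28 and 35. Every date is a Tuesday.
Each is the 4th Tuesday of its month.
February 2000 — 4th Tuesday is Feb 22 2000.
4th Tuesday of March 2000: Mar 28 2000.
4th Tuesday of April 2000: Apr 25 2000.

Feb 22 2000, Mar 28 2000, Apr 25 2000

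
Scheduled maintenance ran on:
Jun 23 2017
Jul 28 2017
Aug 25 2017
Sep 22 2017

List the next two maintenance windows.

These are Fridays at 28- or 35-day spacing (35, 28, 28).
The pattern: 4th Friday of the month.
October 2017 — 4th Friday is Oct 27 2017.
November 2017 — 4th Friday is Nov 24 2017.

Oct 27 2017, Nov 24 2017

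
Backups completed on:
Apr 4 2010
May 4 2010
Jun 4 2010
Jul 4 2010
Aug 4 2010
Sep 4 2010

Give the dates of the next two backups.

Oct 4 2010, Nov 4 2010

The day-of-month is always 4 (30, 31, 30, 31, 31 days between events).
So this recurs on the 4th of each month.
October 2010: Oct 4 2010.
Next: November 2010 → Nov 4 2010.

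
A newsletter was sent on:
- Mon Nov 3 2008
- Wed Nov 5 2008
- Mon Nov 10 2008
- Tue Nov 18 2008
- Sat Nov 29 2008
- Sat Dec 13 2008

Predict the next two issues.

Intervals are 2, 5, 8, 11, 14 days — an arithmetic progression with common difference 3.
Next gap: 17 days. Sat Dec 13 2008 + 17 days = Tue Dec 30 2008.
Next gap: 20 days. Tue Dec 30 2008 + 20 days = Mon Jan 19 2009.

Tue Dec 30 2008, Mon Jan 19 2009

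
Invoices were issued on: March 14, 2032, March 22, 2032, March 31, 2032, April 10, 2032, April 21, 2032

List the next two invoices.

May 3, 2032; May 16, 2032

Gaps: 8, 9, 10, 11 days — each gap is 1 larger than the previous one.
Next gap: 12 days. April 21, 2032 + 12 days = May 3, 2032.
Next gap: 13 days. May 3, 2032 + 13 days = May 16, 2032.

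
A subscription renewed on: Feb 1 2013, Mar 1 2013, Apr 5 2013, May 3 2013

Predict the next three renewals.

Jun 7 2013, Jul 5 2013, Aug 2 2013

Gaps: 28, 35, 28 days — a mix of 28 and 35. Every date is a Friday.
Each is the 1st Friday of its month.
1st Friday of June 2013: Jun 7 2013.
1st Friday of July 2013: Jul 5 2013.
August 2013 — 1st Friday is Aug 2 2013.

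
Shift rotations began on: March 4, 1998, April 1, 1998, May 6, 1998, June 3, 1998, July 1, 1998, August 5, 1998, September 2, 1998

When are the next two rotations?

Gaps: 28, 35, 28, 28, 35, 28 days — a mix of 28 and 35. Every date is a Wednesday.
Each is the 1st Wednesday of its month.
1st Wednesday of October 1998: October 7, 1998.
November 1998 — 1st Wednesday is November 4, 1998.

October 7, 1998; November 4, 1998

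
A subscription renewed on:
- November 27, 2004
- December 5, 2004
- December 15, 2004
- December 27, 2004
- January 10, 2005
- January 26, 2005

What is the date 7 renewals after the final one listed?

July 13, 2005

The spacing grows by 2 each time: 8, 10, 12, 14, 16 days.
Next gap: 18 days. January 26, 2005 + 18 days = February 13, 2005.
Next gap: 20 days. February 13, 2005 + 20 days = March 5, 2005.
Next gap: 22 days. March 5, 2005 + 22 days = March 27, 2005.
Next gap: 24 days. March 27, 2005 + 24 days = April 20, 2005.
Next gap: 26 days. April 20, 2005 + 26 days = May 16, 2005.
Next gap: 28 days. May 16, 2005 + 28 days = June 13, 2005.
Next gap: 30 days. June 13, 2005 + 30 days = July 13, 2005.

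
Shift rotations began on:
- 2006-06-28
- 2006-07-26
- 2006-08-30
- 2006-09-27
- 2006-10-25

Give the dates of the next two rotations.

2006-11-29, 2006-12-27

All Wednesdays; the gaps (28, 35, 28, 28) vary with month length.
This is the last Wednesday of each month.
Last Wednesday of November 2006: 2006-11-29.
Last Wednesday of December 2006: 2006-12-27.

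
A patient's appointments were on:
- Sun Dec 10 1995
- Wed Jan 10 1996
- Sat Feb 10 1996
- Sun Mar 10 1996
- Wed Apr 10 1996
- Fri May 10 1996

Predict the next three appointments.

Mon Jun 10 1996, Wed Jul 10 1996, Sat Aug 10 1996

Gaps: 31, 31, 29, 31, 30 days — not constant. Every event is on the 10th of the month.
Pattern: the 10th of each month.
Next: June 1996 → Mon Jun 10 1996.
July 1996: Wed Jul 10 1996.
August 1996: Sat Aug 10 1996.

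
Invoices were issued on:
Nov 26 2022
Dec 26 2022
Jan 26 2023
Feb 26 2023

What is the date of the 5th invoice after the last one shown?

Each date is the 26th; the gaps (30, 31, 31) track the month lengths.
The rule is the 26th of each month.
March 2023: Mar 26 2023.
April 2023: Apr 26 2023.
May 2023: May 26 2023.
Next: June 2023 → Jun 26 2023.
Next: July 2023 → Jul 26 2023.

Jul 26 2023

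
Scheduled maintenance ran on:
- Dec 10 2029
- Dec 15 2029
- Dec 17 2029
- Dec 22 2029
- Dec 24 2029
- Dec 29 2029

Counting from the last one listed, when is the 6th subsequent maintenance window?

The gap pattern 5, 2, 5, 2, 5 repeats every 2 events.
These are the Mondays and Saturdays of each week.
The following Monday is Dec 31 2029.
Next Saturday: Jan 5 2030.
The following Monday is Jan 7 2030.
The following Saturday is Jan 12 2030.
The following Monday is Jan 14 2030.
Next Saturday: Jan 19 2030.

Jan 19 2030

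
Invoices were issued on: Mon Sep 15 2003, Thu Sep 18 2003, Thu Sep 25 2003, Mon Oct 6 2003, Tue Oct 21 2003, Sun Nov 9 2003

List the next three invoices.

Tue Dec 2 2003, Mon Dec 29 2003, Thu Jan 29 2004

Intervals are 3, 7, 11, 15, 19 days — an arithmetic progression with common difference 4.
Next gap: 23 days. Sun Nov 9 2003 + 23 days = Tue Dec 2 2003.
Next gap: 27 days. Tue Dec 2 2003 + 27 days = Mon Dec 29 2003.
Next gap: 31 days. Mon Dec 29 2003 + 31 days = Thu Jan 29 2004.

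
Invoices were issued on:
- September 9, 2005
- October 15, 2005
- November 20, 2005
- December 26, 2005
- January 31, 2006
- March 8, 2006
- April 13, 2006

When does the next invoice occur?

Gaps between consecutive events: 36, 36, 36, 36, 36, 36 days — a constant 36-day interval.
April 13, 2006 + 36 days = May 19, 2006.

May 19, 2006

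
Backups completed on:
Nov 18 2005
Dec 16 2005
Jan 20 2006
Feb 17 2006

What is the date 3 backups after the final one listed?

May 19 2006

These are Fridays at 28- or 35-day spacing (28, 35, 28).
The pattern: 3rd Friday of the month.
March 2006 — 3rd Friday is Mar 17 2006.
3rd Friday of April 2006: Apr 21 2006.
3rd Friday of May 2006: May 19 2006.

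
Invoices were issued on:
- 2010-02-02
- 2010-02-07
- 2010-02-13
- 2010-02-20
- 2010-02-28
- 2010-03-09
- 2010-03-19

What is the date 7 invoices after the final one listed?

2010-06-25

The spacing grows by 1 each time: 5, 6, 7, 8, 9, 10 days.
Next gap: 11 days. 2010-03-19 + 11 days = 2010-03-30.
Next gap: 12 days. 2010-03-30 + 12 days = 2010-04-11.
Next gap: 13 days. 2010-04-11 + 13 days = 2010-04-24.
Next gap: 14 days. 2010-04-24 + 14 days = 2010-05-08.
Next gap: 15 days. 2010-05-08 + 15 days = 2010-05-23.
Next gap: 16 days. 2010-05-23 + 16 days = 2010-06-08.
Next gap: 17 days. 2010-06-08 + 17 days = 2010-06-25.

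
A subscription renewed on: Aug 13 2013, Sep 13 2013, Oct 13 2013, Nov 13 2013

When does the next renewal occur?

The day-of-month is always 13 (31, 30, 31 days between events).
So this recurs on the 13th of each month.
Next: December 2013 → Dec 13 2013.

Dec 13 2013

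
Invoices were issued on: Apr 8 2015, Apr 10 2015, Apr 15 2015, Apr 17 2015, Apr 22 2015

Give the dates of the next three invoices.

Every event lands on a Wednesday or Friday (gaps cycle 2, 5, 2, 5).
So the schedule is: every Wednesday and Friday.
The following Friday is Apr 24 2015.
Next Wednesday: Apr 29 2015.
Next Friday: May 1 2015.

Apr 24 2015, Apr 29 2015, May 1 2015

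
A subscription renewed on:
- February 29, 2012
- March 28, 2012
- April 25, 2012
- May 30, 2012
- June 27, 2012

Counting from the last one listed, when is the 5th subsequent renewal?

November 28, 2012

Every date is a Wednesday; gaps 28, 28, 35, 28 days.
Each is the last Wednesday of its month (at least one falls on the 29th or later, ruling out '4th Wednesday').
Last Wednesday of July 2012: July 25, 2012.
Last Wednesday of August 2012: August 29, 2012.
September 2012 ends with Wednesday September 26, 2012.
October 2012 ends with Wednesday October 31, 2012.
Last Wednesday of November 2012: November 28, 2012.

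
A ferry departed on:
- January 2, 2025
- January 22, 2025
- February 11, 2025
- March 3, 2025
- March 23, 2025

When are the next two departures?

Gaps between consecutive events: 20, 20, 20, 20 days — a constant 20-day interval.
March 23, 2025 + 20 days = April 12, 2025.
April 12, 2025 + 20 days = May 2, 2025.

April 12, 2025; May 2, 2025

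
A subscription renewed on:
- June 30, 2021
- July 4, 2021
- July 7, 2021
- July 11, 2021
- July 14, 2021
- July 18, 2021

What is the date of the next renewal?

The gap pattern 4, 3, 4, 3, 4 repeats every 2 events.
These are the Wednesdays and Sundays of each week.
The following Wednesday is July 21, 2021.

July 21, 2021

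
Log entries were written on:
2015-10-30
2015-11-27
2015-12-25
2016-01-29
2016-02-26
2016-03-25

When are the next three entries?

All Fridays; the gaps (28, 28, 35, 28, 28) vary with month length.
This is the last Friday of each month.
April 2016 ends with Friday 2016-04-29.
Last Friday of May 2016: 2016-05-27.
June 2016 ends with Friday 2016-06-24.

2016-04-29, 2016-05-27, 2016-06-24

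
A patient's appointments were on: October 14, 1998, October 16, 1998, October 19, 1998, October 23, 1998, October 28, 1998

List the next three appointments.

November 3, 1998; November 10, 1998; November 18, 1998

The spacing grows by 1 each time: 2, 3, 4, 5 days.
Next gap: 6 days. October 28, 1998 + 6 days = November 3, 1998.
Next gap: 7 days. November 3, 1998 + 7 days = November 10, 1998.
Next gap: 8 days. November 10, 1998 + 8 days = November 18, 1998.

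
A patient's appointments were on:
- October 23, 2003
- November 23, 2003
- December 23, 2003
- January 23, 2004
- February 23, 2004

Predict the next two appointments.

March 23, 2004; April 23, 2004

Gaps: 31, 30, 31, 31 days — not constant. Every event is on the 23rd of the month.
Pattern: the 23rd of each month.
Next: March 2004 → March 23, 2004.
Next: April 2004 → April 23, 2004.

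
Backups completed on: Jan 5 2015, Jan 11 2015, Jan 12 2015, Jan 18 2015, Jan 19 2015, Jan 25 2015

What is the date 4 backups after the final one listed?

Feb 8 2015

The gap pattern 6, 1, 6, 1, 6 repeats every 2 events.
These are the Mondays and Sundays of each week.
The following Monday is Jan 26 2015.
Next Sunday: Feb 1 2015.
The following Monday is Feb 2 2015.
The following Sunday is Feb 8 2015.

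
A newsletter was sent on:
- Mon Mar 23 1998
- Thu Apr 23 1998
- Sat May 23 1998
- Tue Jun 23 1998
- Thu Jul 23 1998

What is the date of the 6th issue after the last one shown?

Sat Jan 23 1999

Each date is the 23rd; the gaps (31, 30, 31, 30) track the month lengths.
The rule is the 23rd of each month.
August 1998: Sun Aug 23 1998.
September 1998: Wed Sep 23 1998.
October 1998: Fri Oct 23 1998.
November 1998: Mon Nov 23 1998.
Next: December 1998 → Wed Dec 23 1998.
January 1999: Sat Jan 23 1999.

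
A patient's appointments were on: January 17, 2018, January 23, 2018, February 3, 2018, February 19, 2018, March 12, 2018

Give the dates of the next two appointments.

April 7, 2018; May 8, 2018

Intervals are 6, 11, 16, 21 days — an arithmetic progression with common difference 5.
Next gap: 26 days. March 12, 2018 + 26 days = April 7, 2018.
Next gap: 31 days. April 7, 2018 + 31 days = May 8, 2018.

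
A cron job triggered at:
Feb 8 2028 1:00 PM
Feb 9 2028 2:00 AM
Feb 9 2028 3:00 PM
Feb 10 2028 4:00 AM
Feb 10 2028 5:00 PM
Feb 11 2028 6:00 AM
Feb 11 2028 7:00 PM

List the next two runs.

Feb 12 2028 8:00 AM, Feb 12 2028 9:00 PM

Gaps: 13, 13, 13, 13, 13, 13 hours — each event is 13 hours after the previous one.
Feb 11 2028 7:00 PM + 13 h = Feb 12 2028 8:00 AM.
Feb 12 2028 8:00 AM + 13 h = Feb 12 2028 9:00 PM.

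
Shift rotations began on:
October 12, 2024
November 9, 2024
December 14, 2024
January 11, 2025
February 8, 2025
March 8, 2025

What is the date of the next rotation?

April 12, 2025

Gaps: 28, 35, 28, 28, 28 days — a mix of 28 and 35. Every date is a Saturday.
Each is the 2nd Saturday of its month.
April 2025 — 2nd Saturday is April 12, 2025.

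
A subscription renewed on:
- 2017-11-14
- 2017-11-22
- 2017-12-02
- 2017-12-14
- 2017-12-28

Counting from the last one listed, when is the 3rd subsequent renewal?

2018-02-20

The spacing grows by 2 each time: 8, 10, 12, 14 days.
Next gap: 16 days. 2017-12-28 + 16 days = 2018-01-13.
Next gap: 18 days. 2018-01-13 + 18 days = 2018-01-31.
Next gap: 20 days. 2018-01-31 + 20 days = 2018-02-20.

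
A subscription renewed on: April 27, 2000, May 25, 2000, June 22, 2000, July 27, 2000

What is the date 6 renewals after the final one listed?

These are Thursdays at 28- or 35-day spacing (28, 28, 35).
The pattern: 4th Thursday of the month.
4th Thursday of August 2000: August 24, 2000.
September 2000 — 4th Thursday is September 28, 2000.
October 2000 — 4th Thursday is October 26, 2000.
November 2000 — 4th Thursday is November 23, 2000.
December 2000 — 4th Thursday is December 28, 2000.
January 2001 — 4th Thursday is January 25, 2001.

January 25, 2001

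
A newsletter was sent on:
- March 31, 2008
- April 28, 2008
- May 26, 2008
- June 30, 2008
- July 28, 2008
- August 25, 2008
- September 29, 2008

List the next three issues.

October 27, 2008; November 24, 2008; December 29, 2008

Every date is a Monday; gaps 28, 28, 35, 28, 28, 35 days.
Each is the last Monday of its month (at least one falls on the 29th or later, ruling out '4th Monday').
Last Monday of October 2008: October 27, 2008.
November 2008 ends with Monday November 24, 2008.
Last Monday of December 2008: December 29, 2008.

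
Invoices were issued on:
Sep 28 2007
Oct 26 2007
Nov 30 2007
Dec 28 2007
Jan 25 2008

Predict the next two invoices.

Feb 29 2008, Mar 28 2008

Every date is a Friday; gaps 28, 35, 28, 28 days.
Each is the last Friday of its month (at least one falls on the 29th or later, ruling out '4th Friday').
February 2008 ends with Friday Feb 29 2008.
Last Friday of March 2008: Mar 28 2008.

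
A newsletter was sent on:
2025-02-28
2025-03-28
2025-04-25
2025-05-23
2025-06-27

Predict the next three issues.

All dates are Fridays, 28, 28, 28, 35 days apart.
Specifically, the 4th Friday of each month.
4th Friday of July 2025: 2025-07-25.
4th Friday of August 2025: 2025-08-22.
4th Friday of September 2025: 2025-09-26.

2025-07-25, 2025-08-22, 2025-09-26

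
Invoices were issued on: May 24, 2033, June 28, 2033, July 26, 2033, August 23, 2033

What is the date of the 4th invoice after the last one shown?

All dates are Tuesdays, 35, 28, 28 days apart.
Specifically, the 4th Tuesday of each month.
September 2033 — 4th Tuesday is September 27, 2033.
October 2033 — 4th Tuesday is October 25, 2033.
November 2033 — 4th Tuesday is November 22, 2033.
December 2033 — 4th Tuesday is December 27, 2033.

December 27, 2033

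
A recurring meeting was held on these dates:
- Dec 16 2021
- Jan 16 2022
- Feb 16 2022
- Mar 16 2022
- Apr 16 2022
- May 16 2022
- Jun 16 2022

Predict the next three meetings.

Jul 16 2022, Aug 16 2022, Sep 16 2022

Gaps: 31, 31, 28, 31, 30, 31 days — not constant. Every event is on the 16th of the month.
Pattern: the 16th of each month.
July 2022: Jul 16 2022.
August 2022: Aug 16 2022.
Next: September 2022 → Sep 16 2022.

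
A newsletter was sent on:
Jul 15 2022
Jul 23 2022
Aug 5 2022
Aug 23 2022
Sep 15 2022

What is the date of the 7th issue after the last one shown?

Jul 13 2023

Intervals are 8, 13, 18, 23 days — an arithmetic progression with common difference 5.
Next gap: 28 days. Sep 15 2022 + 28 days = Oct 13 2022.
Next gap: 33 days. Oct 13 2022 + 33 days = Nov 15 2022.
Next gap: 38 days. Nov 15 2022 + 38 days = Dec 23 2022.
Next gap: 43 days. Dec 23 2022 + 43 days = Feb 4 2023.
Next gap: 48 days. Feb 4 2023 + 48 days = Mar 24 2023.
Next gap: 53 days. Mar 24 2023 + 53 days = May 16 2023.
Next gap: 58 days. May 16 2023 + 58 days = Jul 13 2023.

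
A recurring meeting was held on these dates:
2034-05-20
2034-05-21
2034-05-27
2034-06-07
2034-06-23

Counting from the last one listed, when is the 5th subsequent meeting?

2034-11-25

Intervals are 1, 6, 11, 16 days — an arithmetic progression with common difference 5.
Next gap: 21 days. 2034-06-23 + 21 days = 2034-07-14.
Next gap: 26 days. 2034-07-14 + 26 days = 2034-08-09.
Next gap: 31 days. 2034-08-09 + 31 days = 2034-09-09.
Next gap: 36 days. 2034-09-09 + 36 days = 2034-10-15.
Next gap: 41 days. 2034-10-15 + 41 days = 2034-11-25.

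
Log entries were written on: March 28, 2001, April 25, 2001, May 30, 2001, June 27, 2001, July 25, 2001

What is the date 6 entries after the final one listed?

January 30, 2002

Every date is a Wednesday; gaps 28, 35, 28, 28 days.
Each is the last Wednesday of its month (at least one falls on the 29th or later, ruling out '4th Wednesday').
August 2001 ends with Wednesday August 29, 2001.
September 2001 ends with Wednesday September 26, 2001.
October 2001 ends with Wednesday October 31, 2001.
November 2001 ends with Wednesday November 28, 2001.
December 2001 ends with Wednesday December 26, 2001.
January 2002 ends with Wednesday January 30, 2002.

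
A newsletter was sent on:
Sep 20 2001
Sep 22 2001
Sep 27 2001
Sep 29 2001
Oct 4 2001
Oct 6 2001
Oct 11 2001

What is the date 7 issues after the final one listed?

Nov 3 2001

The gap pattern 2, 5, 2, 5, 2, 5 repeats every 2 events.
These are the Thursdays and Saturdays of each week.
The following Saturday is Oct 13 2001.
The following Thursday is Oct 18 2001.
The following Saturday is Oct 20 2001.
Next Thursday: Oct 25 2001.
The following Saturday is Oct 27 2001.
Next Thursday: Nov 1 2001.
The following Saturday is Nov 3 2001.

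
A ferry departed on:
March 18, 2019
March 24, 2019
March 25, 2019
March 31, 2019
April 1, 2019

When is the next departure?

Gaps: 6, 1, 6, 1 days — not constant, but cyclic with period 2.
The events fall on every Monday and Sunday.
Next Sunday: April 7, 2019.

April 7, 2019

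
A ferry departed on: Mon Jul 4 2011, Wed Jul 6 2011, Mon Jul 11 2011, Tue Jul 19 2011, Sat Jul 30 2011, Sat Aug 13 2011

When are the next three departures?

Gaps: 2, 5, 8, 11, 14 days — each gap is 3 larger than the previous one.
Next gap: 17 days. Sat Aug 13 2011 + 17 days = Tue Aug 30 2011.
Next gap: 20 days. Tue Aug 30 2011 + 20 days = Mon Sep 19 2011.
Next gap: 23 days. Mon Sep 19 2011 + 23 days = Wed Oct 12 2011.

Tue Aug 30 2011, Mon Sep 19 2011, Wed Oct 12 2011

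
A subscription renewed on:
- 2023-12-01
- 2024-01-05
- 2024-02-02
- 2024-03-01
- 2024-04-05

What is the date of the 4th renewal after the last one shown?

All dates are Fridays, 35, 28, 28, 35 days apart.
Specifically, the 1st Friday of each month.
1st Friday of May 2024: 2024-05-03.
1st Friday of June 2024: 2024-06-07.
1st Friday of July 2024: 2024-07-05.
August 2024 — 1st Friday is 2024-08-02.

2024-08-02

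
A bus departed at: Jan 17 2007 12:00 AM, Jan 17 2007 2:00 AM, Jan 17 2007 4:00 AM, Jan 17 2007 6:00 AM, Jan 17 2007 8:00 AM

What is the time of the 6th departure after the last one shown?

The interval is a steady 2 hours (2, 2, 2, 2).
Jan 17 2007 8:00 AM + 2 h = Jan 17 2007 10:00 AM.
Jan 17 2007 10:00 AM + 2 h = Jan 17 2007 12:00 PM.
Jan 17 2007 12:00 PM + 2 h = Jan 17 2007 2:00 PM.
Jan 17 2007 2:00 PM + 2 h = Jan 17 2007 4:00 PM.
Jan 17 2007 4:00 PM + 2 h = Jan 17 2007 6:00 PM.
Jan 17 2007 6:00 PM + 2 h = Jan 17 2007 8:00 PM.

Jan 17 2007 8:00 PM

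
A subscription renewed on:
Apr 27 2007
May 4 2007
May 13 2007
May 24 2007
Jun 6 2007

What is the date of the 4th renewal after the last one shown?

Intervals are 7, 9, 11, 13 days — an arithmetic progression with common difference 2.
Next gap: 15 days. Jun 6 2007 + 15 days = Jun 21 2007.
Next gap: 17 days. Jun 21 2007 + 17 days = Jul 8 2007.
Next gap: 19 days. Jul 8 2007 + 19 days = Jul 27 2007.
Next gap: 21 days. Jul 27 2007 + 21 days = Aug 17 2007.

Aug 17 2007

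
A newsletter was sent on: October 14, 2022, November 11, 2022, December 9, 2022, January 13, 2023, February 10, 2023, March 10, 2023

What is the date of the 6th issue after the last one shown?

September 8, 2023

Gaps: 28, 28, 35, 28, 28 days — a mix of 28 and 35. Every date is a Friday.
Each is the 2nd Friday of its month.
April 2023 — 2nd Friday is April 14, 2023.
May 2023 — 2nd Friday is May 12, 2023.
June 2023 — 2nd Friday is June 9, 2023.
2nd Friday of July 2023: July 14, 2023.
2nd Friday of August 2023: August 11, 2023.
2nd Friday of September 2023: September 8, 2023.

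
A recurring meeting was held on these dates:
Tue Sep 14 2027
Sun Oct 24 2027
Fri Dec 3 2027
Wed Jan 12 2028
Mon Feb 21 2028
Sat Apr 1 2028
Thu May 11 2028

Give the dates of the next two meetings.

Tue Jun 20 2028, Sun Jul 30 2028

Gaps between consecutive events: 40, 40, 40, 40, 40, 40 days — a constant 40-day interval.
Thu May 11 2028 + 40 days = Tue Jun 20 2028.
Tue Jun 20 2028 + 40 days = Sun Jul 30 2028.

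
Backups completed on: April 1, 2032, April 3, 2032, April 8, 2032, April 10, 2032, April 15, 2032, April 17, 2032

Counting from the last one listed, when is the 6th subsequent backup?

May 8, 2032

The gap pattern 2, 5, 2, 5, 2 repeats every 2 events.
These are the Thursdays and Saturdays of each week.
The following Thursday is April 22, 2032.
The following Saturday is April 24, 2032.
Next Thursday: April 29, 2032.
The following Saturday is May 1, 2032.
The following Thursday is May 6, 2032.
Next Saturday: May 8, 2032.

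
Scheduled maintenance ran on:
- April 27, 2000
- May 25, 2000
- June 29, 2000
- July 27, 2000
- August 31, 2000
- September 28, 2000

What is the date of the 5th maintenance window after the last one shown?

These are Thursdays with 28, 35, 28, 35, 28-day gaps.
Each is the final Thursday of its month — June 29, 2000 is past the 28th, so '4th Thursday' doesn't fit.
October 2000 ends with Thursday October 26, 2000.
November 2000 ends with Thursday November 30, 2000.
December 2000 ends with Thursday December 28, 2000.
Last Thursday of January 2001: January 25, 2001.
February 2001 ends with Thursday February 22, 2001.

February 22, 2001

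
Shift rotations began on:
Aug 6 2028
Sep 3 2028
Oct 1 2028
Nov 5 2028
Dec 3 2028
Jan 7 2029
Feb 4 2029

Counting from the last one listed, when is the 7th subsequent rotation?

Sep 2 2029

All dates are Sundays, 28, 28, 35, 28, 35, 28 days apart.
Specifically, the 1st Sunday of each month.
March 2029 — 1st Sunday is Mar 4 2029.
April 2029 — 1st Sunday is Apr 1 2029.
1st Sunday of May 2029: May 6 2029.
June 2029 — 1st Sunday is Jun 3 2029.
1st Sunday of July 2029: Jul 1 2029.
1st Sunday of August 2029: Aug 5 2029.
September 2029 — 1st Sunday is Sep 2 2029.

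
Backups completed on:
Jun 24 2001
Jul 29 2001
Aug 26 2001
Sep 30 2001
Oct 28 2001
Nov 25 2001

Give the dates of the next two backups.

Every date is a Sunday; gaps 35, 28, 35, 28, 28 days.
Each is the last Sunday of its month (at least one falls on the 29th or later, ruling out '4th Sunday').
Last Sunday of December 2001: Dec 30 2001.
Last Sunday of January 2002: Jan 27 2002.

Dec 30 2001, Jan 27 2002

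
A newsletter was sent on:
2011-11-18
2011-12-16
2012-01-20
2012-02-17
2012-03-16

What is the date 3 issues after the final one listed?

Gaps: 28, 35, 28, 28 days — a mix of 28 and 35. Every date is a Friday.
Each is the 3rd Friday of its month.
April 2012 — 3rd Friday is 2012-04-20.
3rd Friday of May 2012: 2012-05-18.
June 2012 — 3rd Friday is 2012-06-15.

2012-06-15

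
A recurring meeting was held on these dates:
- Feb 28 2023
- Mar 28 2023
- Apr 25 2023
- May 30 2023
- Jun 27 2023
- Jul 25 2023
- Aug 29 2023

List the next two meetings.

All Tuesdays; the gaps (28, 28, 35, 28, 28, 35) vary with month length.
This is the last Tuesday of each month.
Last Tuesday of September 2023: Sep 26 2023.
Last Tuesday of October 2023: Oct 31 2023.

Sep 26 2023, Oct 31 2023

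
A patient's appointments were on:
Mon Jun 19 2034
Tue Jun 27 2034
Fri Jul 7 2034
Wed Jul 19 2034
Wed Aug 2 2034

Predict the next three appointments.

Gaps: 8, 10, 12, 14 days — each gap is 2 larger than the previous one.
Next gap: 16 days. Wed Aug 2 2034 + 16 days = Fri Aug 18 2034.
Next gap: 18 days. Fri Aug 18 2034 + 18 days = Tue Sep 5 2034.
Next gap: 20 days. Tue Sep 5 2034 + 20 days = Mon Sep 25 2034.

Fri Aug 18 2034, Tue Sep 5 2034, Mon Sep 25 2034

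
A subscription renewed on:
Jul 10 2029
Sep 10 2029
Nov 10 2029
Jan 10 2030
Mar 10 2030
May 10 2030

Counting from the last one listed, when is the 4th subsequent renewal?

Jan 10 2031

Gaps: 62, 61, 61, 59, 61 days — not constant. Every event is on the 10th of the month.
Pattern: the 10th of every 2 months.
July 2030: Jul 10 2030.
Next: September 2030 → Sep 10 2030.
Next: November 2030 → Nov 10 2030.
January 2031: Jan 10 2031.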